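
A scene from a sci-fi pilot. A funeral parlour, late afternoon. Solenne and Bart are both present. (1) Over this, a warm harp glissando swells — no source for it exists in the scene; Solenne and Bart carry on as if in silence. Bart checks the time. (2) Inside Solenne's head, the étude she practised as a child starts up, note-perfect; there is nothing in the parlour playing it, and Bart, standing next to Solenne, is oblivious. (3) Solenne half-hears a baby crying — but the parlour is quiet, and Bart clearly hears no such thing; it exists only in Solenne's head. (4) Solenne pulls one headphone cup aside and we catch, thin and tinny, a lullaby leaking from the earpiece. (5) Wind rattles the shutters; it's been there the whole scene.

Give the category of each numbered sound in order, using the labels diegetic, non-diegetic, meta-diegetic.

(1) it has no source in the story world and no character can hear it — it's underscore → non-diegetic.
(2) is meta-diegetic: it lives in Solenne's subjectivity, not in the parlour.
(3) is meta-diegetic: Solenne alone 'hears' it — an imagined sound, not present in the space.
(4) is diegetic: the headphones are an on-screen source.
Sound (5): it's the actual ambient sound of the location, so diegetic.

non-diegetic, meta-diegetic, meta-diegetic, diegetic, diegetic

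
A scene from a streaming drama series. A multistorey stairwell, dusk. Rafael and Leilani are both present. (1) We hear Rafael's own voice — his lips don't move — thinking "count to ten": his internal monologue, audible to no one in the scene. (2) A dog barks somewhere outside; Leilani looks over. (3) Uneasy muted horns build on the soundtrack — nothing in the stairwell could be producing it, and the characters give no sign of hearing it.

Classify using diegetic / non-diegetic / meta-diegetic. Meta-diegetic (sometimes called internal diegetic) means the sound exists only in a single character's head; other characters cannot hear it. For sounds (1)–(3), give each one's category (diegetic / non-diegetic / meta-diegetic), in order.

(1) is meta-diegetic: it's Rafael's unspoken thought, heard only by the audience via his subjectivity.
(2) an in-world source (a dog); characters could hear it → diegetic.
(3) it has no source in the story world and no character can hear it — it's underscore → non-diegetic.

meta-diegetic, diegetic, non-diegetic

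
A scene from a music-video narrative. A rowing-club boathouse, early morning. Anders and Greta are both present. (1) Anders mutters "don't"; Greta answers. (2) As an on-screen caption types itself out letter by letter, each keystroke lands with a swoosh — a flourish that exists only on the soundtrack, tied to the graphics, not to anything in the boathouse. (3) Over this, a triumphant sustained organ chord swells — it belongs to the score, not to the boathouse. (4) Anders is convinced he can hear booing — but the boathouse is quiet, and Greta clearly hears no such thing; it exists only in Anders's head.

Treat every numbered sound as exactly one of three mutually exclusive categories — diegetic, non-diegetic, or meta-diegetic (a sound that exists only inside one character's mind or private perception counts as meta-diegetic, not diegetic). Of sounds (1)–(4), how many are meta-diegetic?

1

Sound (1): Anders is a character speaking aloud in the scene, so diegetic.
(2) is non-diegetic: sound married to a title/caption — outside the diegesis by definition.
(3) it has no source in the story world and no character can hear it — it's underscore → non-diegetic.
(4) is meta-diegetic: the sound is imagined by Anders; nothing in the story world is producing it and Greta can't hear it.
Meta-diegetic: (4) — that's 1.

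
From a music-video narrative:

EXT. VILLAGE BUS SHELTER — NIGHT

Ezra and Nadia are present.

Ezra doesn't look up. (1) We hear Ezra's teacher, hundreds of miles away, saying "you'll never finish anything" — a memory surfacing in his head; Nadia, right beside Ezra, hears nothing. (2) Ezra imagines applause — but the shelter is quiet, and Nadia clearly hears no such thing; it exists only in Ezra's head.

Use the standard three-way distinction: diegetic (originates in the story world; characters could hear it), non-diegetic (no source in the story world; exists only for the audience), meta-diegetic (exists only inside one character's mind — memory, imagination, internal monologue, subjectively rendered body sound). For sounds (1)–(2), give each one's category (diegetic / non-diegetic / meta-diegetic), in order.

meta-diegetic, meta-diegetic

(1) is meta-diegetic: a remembered line, private to Ezra — not present in the room, not audible to Nadia.
(2) is meta-diegetic: subjective to Ezra: the shelter is silent and Nadia hears nothing.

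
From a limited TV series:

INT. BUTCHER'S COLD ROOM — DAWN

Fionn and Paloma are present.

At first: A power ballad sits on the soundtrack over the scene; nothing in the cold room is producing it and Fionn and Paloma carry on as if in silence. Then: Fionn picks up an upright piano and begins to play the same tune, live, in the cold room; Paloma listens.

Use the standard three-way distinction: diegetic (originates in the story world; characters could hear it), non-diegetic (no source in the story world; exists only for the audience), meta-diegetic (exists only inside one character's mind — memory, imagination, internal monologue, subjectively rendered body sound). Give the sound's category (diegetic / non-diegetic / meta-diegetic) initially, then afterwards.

non-diegetic, diegetic

Initially: no in-world source exists and no character can hear it — underscore → non-diegetic.
Afterwards: an upright piano is now a real source in the story world and the characters hear it → diegetic.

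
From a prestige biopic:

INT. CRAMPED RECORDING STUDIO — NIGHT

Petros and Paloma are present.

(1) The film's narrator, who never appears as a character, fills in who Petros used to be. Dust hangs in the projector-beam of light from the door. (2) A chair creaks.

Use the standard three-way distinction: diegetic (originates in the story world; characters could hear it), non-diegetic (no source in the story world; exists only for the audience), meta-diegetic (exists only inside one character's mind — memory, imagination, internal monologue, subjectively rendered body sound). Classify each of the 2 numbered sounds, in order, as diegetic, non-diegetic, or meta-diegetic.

non-diegetic, diegetic

(1) is non-diegetic: external voice-over — not a character, not heard by anyone in the scene.
Sound (2): a chair is a real object/event in the scene's world, so diegetic.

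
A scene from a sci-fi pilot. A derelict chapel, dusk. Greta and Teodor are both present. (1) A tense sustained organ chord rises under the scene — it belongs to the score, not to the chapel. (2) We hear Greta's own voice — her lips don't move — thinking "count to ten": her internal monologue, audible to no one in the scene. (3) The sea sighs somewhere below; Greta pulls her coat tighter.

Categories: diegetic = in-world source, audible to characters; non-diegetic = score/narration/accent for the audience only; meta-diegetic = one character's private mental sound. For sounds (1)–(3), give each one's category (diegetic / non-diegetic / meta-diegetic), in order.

(1) is non-diegetic: score with no on-screen or off-screen source; it exists for the audience alone.
Sound (2): it's Greta's unspoken thought, heard only by the audience via her subjectivity, so meta-diegetic.
Sound (3): the sea is part of the location's real environment, so diegetic.

non-diegetic, meta-diegetic, diegetic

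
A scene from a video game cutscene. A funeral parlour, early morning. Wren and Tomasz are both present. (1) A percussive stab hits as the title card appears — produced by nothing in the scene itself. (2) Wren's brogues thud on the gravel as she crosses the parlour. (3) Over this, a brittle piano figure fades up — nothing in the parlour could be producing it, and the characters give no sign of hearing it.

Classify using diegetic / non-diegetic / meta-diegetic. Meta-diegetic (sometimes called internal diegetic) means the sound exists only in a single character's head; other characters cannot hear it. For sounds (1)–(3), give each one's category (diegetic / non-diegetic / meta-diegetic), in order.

non-diegetic, diegetic, non-diegetic

Sound (1): it's a sound-design accent with no in-world source; no one in the scene can hear it, so non-diegetic.
(2) is diegetic: it's the physical sound of Wren moving in the space.
Sound (3): it has no source in the story world and no character can hear it — it's underscore, so non-diegetic.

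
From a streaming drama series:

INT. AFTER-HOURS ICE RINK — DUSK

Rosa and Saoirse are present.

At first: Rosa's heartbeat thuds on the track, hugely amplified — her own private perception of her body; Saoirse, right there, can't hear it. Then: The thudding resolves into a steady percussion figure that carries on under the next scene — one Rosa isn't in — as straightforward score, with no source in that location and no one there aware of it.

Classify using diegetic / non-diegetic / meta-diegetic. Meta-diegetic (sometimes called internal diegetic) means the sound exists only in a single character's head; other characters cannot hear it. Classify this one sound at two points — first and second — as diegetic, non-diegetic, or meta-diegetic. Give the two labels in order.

First: it's Rosa's subjective body sound, inaudible to Saoirse → meta-diegetic.
Second: detached from Rosa and playing as sourceless score over a scene she isn't in — for the audience only → non-diegetic.

meta-diegetic, non-diegetic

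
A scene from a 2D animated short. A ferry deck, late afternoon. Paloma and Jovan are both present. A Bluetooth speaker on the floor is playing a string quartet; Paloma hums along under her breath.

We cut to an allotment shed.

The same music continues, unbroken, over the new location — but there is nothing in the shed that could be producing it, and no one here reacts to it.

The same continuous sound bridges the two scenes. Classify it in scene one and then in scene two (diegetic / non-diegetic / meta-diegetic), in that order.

Scene one: a Bluetooth speaker is an on-screen source and Paloma reacts to it → diegetic.
Scene two: there is no source in the shed and no one hears it — it's now underscore → non-diegetic.

diegetic, non-diegetic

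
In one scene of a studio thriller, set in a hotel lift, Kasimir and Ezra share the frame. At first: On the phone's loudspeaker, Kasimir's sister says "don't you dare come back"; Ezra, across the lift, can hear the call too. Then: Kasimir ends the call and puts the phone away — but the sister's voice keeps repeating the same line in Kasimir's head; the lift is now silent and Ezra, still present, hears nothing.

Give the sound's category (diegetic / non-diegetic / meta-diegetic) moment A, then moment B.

diegetic, meta-diegetic

Moment A: the loudspeaker is an in-world source; both Kasimir and Ezra hear the call → diegetic.
Moment B: with the phone off, the voice continues only as Kasimir's private mental replay — Ezra can't hear it → meta-diegetic.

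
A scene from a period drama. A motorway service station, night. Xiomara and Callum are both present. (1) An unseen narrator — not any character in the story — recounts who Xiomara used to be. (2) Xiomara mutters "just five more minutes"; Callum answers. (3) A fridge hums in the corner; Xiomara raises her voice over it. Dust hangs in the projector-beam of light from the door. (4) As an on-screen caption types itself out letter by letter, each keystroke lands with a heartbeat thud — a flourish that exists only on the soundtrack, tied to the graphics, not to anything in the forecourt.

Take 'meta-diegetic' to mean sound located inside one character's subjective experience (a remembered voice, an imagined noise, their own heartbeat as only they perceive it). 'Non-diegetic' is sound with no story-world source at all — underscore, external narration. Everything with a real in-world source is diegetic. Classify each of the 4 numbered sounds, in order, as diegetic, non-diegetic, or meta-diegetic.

non-diegetic, diegetic, diegetic, non-diegetic

(1) commentary laid over the scene from outside the fiction → non-diegetic.
Sound (2): spoken by a character present in the story world, so diegetic.
(3) it's the actual ambient sound of the location → diegetic.
(4) sound married to a title/caption — outside the diegesis by definition → non-diegetic.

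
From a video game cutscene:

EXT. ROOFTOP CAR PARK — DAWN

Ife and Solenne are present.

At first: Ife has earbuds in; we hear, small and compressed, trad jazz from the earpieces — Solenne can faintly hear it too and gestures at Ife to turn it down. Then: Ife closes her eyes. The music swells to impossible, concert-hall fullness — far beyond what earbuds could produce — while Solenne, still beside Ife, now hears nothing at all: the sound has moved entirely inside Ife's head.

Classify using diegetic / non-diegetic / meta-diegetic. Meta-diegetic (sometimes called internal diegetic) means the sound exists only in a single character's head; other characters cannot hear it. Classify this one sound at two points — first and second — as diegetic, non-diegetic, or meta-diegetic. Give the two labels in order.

diegetic, meta-diegetic

First: the earbuds are a physical source both characters can hear → diegetic.
Second: the music now exists only as Ife's subjective experience; Solenne can no longer hear it → meta-diegetic.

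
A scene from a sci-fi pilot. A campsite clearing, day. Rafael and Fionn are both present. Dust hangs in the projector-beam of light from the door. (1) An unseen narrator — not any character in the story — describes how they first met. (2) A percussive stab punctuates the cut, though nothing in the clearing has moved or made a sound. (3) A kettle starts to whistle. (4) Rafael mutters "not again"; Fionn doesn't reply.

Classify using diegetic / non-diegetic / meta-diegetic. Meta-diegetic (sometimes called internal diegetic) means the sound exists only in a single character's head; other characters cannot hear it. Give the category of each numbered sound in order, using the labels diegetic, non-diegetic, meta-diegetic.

(1) commentary laid over the scene from outside the fiction → non-diegetic.
(2) an editorial stinger — it belongs to the cut, not the story world → non-diegetic.
(3) the sound comes from a kettle physically present in the location → diegetic.
(4) Rafael is a character speaking aloud in the scene → diegetic.

non-diegetic, non-diegetic, diegetic, diegetic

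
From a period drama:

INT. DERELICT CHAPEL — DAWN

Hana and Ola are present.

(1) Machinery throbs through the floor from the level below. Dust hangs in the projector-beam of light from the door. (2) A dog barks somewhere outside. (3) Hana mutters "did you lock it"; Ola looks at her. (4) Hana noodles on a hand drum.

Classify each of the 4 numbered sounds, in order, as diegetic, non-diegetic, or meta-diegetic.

diegetic, diegetic, diegetic, diegetic

Sound (1): machinery is part of the location's real environment, so diegetic.
(2) is diegetic: the sound comes from a dog physically present in the location.
(3) on-screen dialogue — Hana speaks and Ola is there to hear → diegetic.
(4) the instrument and the performer are both in the scene → diegetic.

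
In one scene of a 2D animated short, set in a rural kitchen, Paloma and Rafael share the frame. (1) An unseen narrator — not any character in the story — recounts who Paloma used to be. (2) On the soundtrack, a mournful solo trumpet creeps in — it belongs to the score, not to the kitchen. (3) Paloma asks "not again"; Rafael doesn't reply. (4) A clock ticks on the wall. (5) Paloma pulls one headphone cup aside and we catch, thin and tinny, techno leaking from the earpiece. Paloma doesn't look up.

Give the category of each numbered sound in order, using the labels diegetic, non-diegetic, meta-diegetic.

Sound (1): the narrator exists outside the story world, addressing only the audience, so non-diegetic.
(2) nothing in the kitchen produces it and the characters don't hear it — pure soundtrack → non-diegetic.
Sound (3): on-screen dialogue — Paloma speaks and Rafael is there to hear, so diegetic.
(4) an in-world source (a clock); characters could hear it → diegetic.
(5) is diegetic: it's leaking from a physical pair of headphones in the scene.

non-diegetic, non-diegetic, diegetic, diegetic, diegetic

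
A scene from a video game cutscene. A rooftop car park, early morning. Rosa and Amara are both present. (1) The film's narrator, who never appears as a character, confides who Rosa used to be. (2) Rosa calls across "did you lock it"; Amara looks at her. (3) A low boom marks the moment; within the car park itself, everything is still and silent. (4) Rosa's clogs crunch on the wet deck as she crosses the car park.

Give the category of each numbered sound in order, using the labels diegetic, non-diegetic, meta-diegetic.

non-diegetic, diegetic, non-diegetic, diegetic

(1) is non-diegetic: external voice-over — not a character, not heard by anyone in the scene.
(2) Rosa is a character speaking aloud in the scene → diegetic.
(3) nothing in the scene produces it; it's an accent added for the audience → non-diegetic.
Sound (4): a character's body making contact with the set — an in-world sound, so diegetic.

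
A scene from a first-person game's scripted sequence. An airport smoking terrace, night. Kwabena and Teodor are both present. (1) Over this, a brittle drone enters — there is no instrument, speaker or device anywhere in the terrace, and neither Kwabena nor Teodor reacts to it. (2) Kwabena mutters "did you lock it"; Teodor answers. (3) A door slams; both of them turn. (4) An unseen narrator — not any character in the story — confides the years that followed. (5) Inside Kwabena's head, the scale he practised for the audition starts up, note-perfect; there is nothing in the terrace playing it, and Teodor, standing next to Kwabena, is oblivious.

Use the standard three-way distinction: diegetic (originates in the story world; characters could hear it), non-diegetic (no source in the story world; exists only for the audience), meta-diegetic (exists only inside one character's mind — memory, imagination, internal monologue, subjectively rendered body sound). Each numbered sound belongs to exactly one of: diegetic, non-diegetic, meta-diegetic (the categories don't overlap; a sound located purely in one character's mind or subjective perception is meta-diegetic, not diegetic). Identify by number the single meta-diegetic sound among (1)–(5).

5

Sound (1): nothing in the terrace produces it and the characters don't hear it — pure soundtrack, so non-diegetic.
Sound (2): Kwabena is a character speaking aloud in the scene, so diegetic.
(3) is diegetic: a door is a real object/event in the scene's world.
(4) external voice-over — not a character, not heard by anyone in the scene → non-diegetic.
Sound (5): the music is a memory playing inside Kwabena's mind alone; no real-world source, Teodor can't hear it, so meta-diegetic.
Only (5) is meta-diegetic.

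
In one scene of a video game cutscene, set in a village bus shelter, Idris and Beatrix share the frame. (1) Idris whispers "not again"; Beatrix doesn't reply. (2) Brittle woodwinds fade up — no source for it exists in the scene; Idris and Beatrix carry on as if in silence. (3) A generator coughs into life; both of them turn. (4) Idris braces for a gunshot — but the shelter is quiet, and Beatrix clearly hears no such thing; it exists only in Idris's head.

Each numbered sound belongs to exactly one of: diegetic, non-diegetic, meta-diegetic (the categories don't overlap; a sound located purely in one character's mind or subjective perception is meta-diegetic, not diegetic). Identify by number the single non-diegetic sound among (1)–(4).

(1) is diegetic: Idris is a character speaking aloud in the scene.
(2) is non-diegetic: nothing in the shelter produces it and the characters don't hear it — pure soundtrack.
Sound (3): the sound comes from a generator physically present in the location, so diegetic.
Sound (4): Idris alone 'hears' it — an imagined sound, not present in the space, so meta-diegetic.
Only (2) is non-diegetic.

2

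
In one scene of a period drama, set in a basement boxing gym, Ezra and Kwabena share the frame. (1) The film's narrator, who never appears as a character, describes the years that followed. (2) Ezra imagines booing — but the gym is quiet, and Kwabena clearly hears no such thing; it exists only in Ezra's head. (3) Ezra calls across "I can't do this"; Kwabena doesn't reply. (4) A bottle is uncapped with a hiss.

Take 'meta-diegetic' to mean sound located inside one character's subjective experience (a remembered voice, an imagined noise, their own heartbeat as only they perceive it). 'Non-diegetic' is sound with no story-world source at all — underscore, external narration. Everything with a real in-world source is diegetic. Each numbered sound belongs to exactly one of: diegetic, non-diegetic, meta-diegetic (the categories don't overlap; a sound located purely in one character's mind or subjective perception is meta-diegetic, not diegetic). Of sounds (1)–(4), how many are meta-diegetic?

1

(1) the narrator exists outside the story world, addressing only the audience → non-diegetic.
(2) the sound is imagined by Ezra; nothing in the story world is producing it and Kwabena can't hear it → meta-diegetic.
(3) is diegetic: Ezra is a character speaking aloud in the scene.
Sound (4): an in-world source (a bottle); characters could hear it, so diegetic.
Meta-diegetic: (2) — that's 1.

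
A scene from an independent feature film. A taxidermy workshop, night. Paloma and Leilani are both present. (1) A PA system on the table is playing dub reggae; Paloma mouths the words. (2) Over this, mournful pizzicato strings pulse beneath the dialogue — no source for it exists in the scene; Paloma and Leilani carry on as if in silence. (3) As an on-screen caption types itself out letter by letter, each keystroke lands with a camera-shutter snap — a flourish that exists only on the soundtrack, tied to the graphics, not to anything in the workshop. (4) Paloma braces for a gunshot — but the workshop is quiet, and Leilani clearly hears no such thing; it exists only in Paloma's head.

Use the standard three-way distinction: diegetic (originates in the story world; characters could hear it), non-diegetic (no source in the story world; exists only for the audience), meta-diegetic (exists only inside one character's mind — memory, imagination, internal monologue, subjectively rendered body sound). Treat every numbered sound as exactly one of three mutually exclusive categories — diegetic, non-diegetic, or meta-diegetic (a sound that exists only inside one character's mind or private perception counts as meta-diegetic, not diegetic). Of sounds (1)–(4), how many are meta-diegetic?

1

(1) source music from a PA system, which exists in the story world → diegetic.
(2) is non-diegetic: nothing in the workshop produces it and the characters don't hear it — pure soundtrack.
(3) sound married to a title/caption — outside the diegesis by definition → non-diegetic.
(4) Paloma alone 'hears' it — an imagined sound, not present in the space → meta-diegetic.
So 1 of the 4 is meta-diegetic: (4).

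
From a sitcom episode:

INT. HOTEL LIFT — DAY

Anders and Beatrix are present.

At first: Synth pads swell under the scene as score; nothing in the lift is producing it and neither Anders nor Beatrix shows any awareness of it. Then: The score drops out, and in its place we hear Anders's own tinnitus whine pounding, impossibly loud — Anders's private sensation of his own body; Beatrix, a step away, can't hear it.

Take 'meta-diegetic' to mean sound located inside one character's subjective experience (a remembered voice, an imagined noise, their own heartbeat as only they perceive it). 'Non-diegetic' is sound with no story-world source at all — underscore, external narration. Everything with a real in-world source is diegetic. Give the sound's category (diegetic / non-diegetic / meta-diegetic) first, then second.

First: underscore with no in-world source, inaudible to the characters → non-diegetic.
Second: the body sound is Anders's subjective perception alone — Beatrix can't hear it → meta-diegetic.

non-diegetic, meta-diegetic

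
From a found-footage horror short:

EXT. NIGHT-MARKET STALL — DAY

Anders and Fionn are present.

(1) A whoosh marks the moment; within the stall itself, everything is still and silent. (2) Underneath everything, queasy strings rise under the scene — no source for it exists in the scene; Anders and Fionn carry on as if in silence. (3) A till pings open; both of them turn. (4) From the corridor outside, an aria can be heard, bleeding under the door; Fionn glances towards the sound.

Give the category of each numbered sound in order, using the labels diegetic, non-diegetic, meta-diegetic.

non-diegetic, non-diegetic, diegetic, diegetic

(1) is non-diegetic: it's a sound-design accent with no in-world source; no one in the scene can hear it.
Sound (2): nothing in the stall produces it and the characters don't hear it — pure soundtrack, so non-diegetic.
Sound (3): the sound comes from a till physically present in the location, so diegetic.
(4) is diegetic: off-screen diegetic: the source is out of frame but still in the story's space.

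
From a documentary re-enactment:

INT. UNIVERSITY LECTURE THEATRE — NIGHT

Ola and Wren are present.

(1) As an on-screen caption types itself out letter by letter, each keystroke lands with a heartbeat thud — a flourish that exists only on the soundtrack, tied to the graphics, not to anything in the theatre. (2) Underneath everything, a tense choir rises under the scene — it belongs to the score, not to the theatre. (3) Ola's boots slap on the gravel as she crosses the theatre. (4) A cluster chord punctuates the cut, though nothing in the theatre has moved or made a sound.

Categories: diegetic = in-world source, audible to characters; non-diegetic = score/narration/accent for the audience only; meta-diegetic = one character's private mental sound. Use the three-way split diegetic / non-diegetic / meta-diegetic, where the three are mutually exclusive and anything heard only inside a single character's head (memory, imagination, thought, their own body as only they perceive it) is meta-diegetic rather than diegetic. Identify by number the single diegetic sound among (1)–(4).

Sound (1): it accompanies on-screen graphics, not anything inside the story world, so non-diegetic.
Sound (2): nothing in the theatre produces it and the characters don't hear it — pure soundtrack, so non-diegetic.
(3) is diegetic: Ola's footsteps are produced in the story world.
(4) an editorial stinger — it belongs to the cut, not the story world → non-diegetic.
Only (3) is diegetic.

3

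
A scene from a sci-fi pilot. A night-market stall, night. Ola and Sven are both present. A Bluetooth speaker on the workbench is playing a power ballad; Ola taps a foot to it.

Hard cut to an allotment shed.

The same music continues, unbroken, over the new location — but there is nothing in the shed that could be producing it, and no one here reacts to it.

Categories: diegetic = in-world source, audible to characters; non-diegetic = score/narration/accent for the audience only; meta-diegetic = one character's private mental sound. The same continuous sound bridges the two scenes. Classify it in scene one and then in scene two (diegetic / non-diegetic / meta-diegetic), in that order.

Scene one: a Bluetooth speaker is an on-screen source and Ola reacts to it → diegetic.
Scene two: there is no source in the shed and no one hears it — it's now underscore → non-diegetic.

diegetic, non-diegetic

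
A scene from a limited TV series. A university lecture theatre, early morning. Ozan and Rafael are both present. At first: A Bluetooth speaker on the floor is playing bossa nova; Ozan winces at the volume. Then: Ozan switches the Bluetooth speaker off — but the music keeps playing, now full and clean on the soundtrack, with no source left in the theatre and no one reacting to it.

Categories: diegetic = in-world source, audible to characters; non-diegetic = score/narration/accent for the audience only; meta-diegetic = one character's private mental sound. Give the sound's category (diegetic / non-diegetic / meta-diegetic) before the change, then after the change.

diegetic, non-diegetic

Before the change: a Bluetooth speaker is a real in-scene source and Ozan reacts to it → diegetic.
After the change: there is no longer any in-world source and no one can hear it — it has become underscore → non-diegetic.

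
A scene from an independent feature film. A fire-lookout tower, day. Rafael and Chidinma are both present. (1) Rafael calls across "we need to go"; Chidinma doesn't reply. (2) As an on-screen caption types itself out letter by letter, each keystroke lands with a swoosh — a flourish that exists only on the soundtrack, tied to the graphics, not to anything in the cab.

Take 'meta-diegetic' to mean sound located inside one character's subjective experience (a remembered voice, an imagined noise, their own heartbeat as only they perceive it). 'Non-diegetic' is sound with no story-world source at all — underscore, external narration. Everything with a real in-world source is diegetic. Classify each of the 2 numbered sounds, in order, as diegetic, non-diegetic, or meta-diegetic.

Sound (1): on-screen dialogue — Rafael speaks and Chidinma is there to hear, so diegetic.
Sound (2): the caption isn't part of the story world, so neither is the sound tied to it, so non-diegetic.

diegetic, non-diegetic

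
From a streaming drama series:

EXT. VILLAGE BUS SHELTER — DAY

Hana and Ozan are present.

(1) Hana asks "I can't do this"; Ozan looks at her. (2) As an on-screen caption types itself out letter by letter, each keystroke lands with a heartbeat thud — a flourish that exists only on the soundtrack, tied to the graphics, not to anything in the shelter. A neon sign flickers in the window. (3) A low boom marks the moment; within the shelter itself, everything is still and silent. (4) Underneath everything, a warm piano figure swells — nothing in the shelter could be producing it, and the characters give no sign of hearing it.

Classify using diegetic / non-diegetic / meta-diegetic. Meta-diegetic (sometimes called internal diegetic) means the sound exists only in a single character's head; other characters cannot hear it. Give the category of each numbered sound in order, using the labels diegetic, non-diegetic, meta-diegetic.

diegetic, non-diegetic, non-diegetic, non-diegetic

(1) is diegetic: Hana is a character speaking aloud in the scene.
(2) is non-diegetic: the caption isn't part of the story world, so neither is the sound tied to it.
(3) nothing in the scene produces it; it's an accent added for the audience → non-diegetic.
(4) nothing in the shelter produces it and the characters don't hear it — pure soundtrack → non-diegetic.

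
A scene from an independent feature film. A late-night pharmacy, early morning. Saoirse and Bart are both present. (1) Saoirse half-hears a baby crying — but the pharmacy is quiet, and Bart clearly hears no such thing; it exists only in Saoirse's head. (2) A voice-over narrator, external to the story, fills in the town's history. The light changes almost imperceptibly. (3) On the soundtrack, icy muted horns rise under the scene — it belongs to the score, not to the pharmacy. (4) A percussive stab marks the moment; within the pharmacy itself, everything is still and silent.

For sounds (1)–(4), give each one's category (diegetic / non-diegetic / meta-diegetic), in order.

meta-diegetic, non-diegetic, non-diegetic, non-diegetic

(1) is meta-diegetic: subjective to Saoirse: the pharmacy is silent and Bart hears nothing.
(2) commentary laid over the scene from outside the fiction → non-diegetic.
(3) is non-diegetic: it has no source in the story world and no character can hear it — it's underscore.
Sound (4): nothing in the scene produces it; it's an accent added for the audience, so non-diegetic.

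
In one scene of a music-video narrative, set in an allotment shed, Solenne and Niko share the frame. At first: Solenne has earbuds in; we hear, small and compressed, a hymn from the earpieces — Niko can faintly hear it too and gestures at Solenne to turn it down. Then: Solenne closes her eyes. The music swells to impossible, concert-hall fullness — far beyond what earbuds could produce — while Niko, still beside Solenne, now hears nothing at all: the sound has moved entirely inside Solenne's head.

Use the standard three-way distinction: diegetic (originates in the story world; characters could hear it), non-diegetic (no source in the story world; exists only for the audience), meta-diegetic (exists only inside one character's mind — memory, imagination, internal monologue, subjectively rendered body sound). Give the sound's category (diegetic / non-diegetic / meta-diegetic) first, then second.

First: the earbuds are a physical source both characters can hear → diegetic.
Second: the music now exists only as Solenne's subjective experience; Niko can no longer hear it → meta-diegetic.

diegetic, meta-diegetic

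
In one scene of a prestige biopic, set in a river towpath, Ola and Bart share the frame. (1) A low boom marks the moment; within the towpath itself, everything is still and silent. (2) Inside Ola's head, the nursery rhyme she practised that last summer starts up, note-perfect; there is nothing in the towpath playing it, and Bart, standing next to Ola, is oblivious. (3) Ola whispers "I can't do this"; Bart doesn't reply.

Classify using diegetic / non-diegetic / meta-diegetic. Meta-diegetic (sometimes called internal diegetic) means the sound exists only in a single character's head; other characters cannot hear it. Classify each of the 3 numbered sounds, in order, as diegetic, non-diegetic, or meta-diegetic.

(1) an editorial stinger — it belongs to the cut, not the story world → non-diegetic.
(2) it lives in Ola's subjectivity, not in the towpath → meta-diegetic.
(3) on-screen dialogue — Ola speaks and Bart is there to hear → diegetic.

non-diegetic, meta-diegetic, diegetic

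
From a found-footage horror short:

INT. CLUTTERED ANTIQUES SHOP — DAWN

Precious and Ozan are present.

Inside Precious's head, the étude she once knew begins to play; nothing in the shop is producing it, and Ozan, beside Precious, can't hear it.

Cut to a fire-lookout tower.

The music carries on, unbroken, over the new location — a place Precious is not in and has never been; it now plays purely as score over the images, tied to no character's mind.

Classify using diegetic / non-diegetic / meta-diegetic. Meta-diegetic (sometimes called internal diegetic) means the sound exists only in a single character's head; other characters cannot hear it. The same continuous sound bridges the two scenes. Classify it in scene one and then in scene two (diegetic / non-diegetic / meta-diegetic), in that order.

meta-diegetic, non-diegetic

Scene one: the music exists only inside Precious's mind; Ozan can't hear it → meta-diegetic.
Scene two: it's detached from Precious entirely and plays over unrelated images with no in-world source — conventional underscore → non-diegetic.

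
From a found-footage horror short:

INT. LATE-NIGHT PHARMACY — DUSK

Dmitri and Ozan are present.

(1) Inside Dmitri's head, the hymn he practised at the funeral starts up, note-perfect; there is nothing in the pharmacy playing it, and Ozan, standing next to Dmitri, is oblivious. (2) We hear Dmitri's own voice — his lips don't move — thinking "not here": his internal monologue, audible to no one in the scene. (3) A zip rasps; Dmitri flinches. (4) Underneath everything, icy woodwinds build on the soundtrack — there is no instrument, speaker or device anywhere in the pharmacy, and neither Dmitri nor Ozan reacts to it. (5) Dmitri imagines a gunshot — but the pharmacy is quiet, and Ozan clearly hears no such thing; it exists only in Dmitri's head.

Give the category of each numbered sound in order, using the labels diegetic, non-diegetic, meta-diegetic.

meta-diegetic, meta-diegetic, diegetic, non-diegetic, meta-diegetic

(1) it lives in Dmitri's subjectivity, not in the pharmacy → meta-diegetic.
Sound (2): internal monologue — inside Dmitri's mind, not spoken into the scene, so meta-diegetic.
(3) the sound comes from a zip physically present in the location → diegetic.
Sound (4): it has no source in the story world and no character can hear it — it's underscore, so non-diegetic.
(5) is meta-diegetic: the sound is imagined by Dmitri; nothing in the story world is producing it and Ozan can't hear it.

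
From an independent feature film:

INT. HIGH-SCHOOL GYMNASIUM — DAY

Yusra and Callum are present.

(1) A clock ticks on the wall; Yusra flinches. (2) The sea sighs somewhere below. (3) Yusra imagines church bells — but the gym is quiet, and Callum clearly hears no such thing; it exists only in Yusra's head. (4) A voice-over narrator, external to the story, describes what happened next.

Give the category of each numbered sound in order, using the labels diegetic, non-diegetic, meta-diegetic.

diegetic, diegetic, meta-diegetic, non-diegetic

(1) is diegetic: a clock is a real object/event in the scene's world.
Sound (2): the sea is part of the location's real environment, so diegetic.
(3) subjective to Yusra: the gym is silent and Callum hears nothing → meta-diegetic.
(4) is non-diegetic: external voice-over — not a character, not heard by anyone in the scene.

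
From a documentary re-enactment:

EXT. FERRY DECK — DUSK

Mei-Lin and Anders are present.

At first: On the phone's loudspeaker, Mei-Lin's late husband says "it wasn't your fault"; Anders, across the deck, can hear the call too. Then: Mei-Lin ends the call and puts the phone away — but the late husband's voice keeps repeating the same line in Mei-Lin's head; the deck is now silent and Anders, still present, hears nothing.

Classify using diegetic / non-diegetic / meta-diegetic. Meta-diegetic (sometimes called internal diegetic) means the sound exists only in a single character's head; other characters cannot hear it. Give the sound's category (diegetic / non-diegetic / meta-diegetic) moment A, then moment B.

Moment A: the loudspeaker is an in-world source; both Mei-Lin and Anders hear the call → diegetic.
Moment B: with the phone off, the voice continues only as Mei-Lin's private mental replay — Anders can't hear it → meta-diegetic.

diegetic, meta-diegetic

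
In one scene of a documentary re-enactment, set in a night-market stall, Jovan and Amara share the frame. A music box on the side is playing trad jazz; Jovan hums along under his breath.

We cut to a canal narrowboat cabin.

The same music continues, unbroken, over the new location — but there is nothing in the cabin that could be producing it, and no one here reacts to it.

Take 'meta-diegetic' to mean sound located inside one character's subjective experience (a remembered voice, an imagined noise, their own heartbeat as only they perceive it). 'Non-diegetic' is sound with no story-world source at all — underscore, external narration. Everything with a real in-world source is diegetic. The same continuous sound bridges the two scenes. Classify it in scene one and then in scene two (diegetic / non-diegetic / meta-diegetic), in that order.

Scene one: a music box is an on-screen source and Jovan reacts to it → diegetic.
Scene two: there is no source in the cabin and no one hears it — it's now underscore → non-diegetic.

diegetic, non-diegetic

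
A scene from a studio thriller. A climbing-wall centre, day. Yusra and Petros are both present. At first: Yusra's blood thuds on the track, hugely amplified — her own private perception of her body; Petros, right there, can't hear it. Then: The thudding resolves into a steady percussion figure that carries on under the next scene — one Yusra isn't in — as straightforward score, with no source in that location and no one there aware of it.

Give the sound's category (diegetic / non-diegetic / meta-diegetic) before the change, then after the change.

meta-diegetic, non-diegetic

Before the change: it's Yusra's subjective body sound, inaudible to Petros → meta-diegetic.
After the change: detached from Yusra and playing as sourceless score over a scene she isn't in — for the audience only → non-diegetic.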